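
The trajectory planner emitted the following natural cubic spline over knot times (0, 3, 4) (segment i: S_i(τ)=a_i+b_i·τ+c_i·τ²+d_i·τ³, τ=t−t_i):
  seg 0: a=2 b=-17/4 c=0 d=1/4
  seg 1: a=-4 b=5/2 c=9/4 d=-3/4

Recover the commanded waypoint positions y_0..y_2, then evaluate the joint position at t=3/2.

y_0 = S_0(0) = a_0 = 2
y_1 = S_1(0) = a_1 = -4
y_2 = S_1(1) = 0
t_q=3/2 is in segment 0 (τ=3/2); S_0(τ)=-113/32

y_0=2 y_1=-4 y_2=0
S(3/2) = -113/32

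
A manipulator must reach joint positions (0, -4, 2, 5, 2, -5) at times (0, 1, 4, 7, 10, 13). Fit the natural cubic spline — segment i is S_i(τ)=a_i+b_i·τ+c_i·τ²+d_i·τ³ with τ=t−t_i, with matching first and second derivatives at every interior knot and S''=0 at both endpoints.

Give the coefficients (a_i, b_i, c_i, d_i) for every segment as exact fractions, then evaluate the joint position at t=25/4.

Δ: Δ0=-4, Δ1=2, Δ2=1, Δ3=-1, Δ4=-7/3
row 1: diag=8, rhs=36; c'=3/8, d'=9/2
row 2: denom=12−3·3/8=87/8; d'=(-6−3·9/2)/(87/8)=-52/29
row 3: denom=12−3·8/29=324/29; d'=(-12−3·-52/29)/(324/29)=-16/27
row 4: denom=12−3·29/108=403/36; d'=(-8−3·-16/27)/(403/36)=-224/403
back: M4=-224/403
back: M3=-16/27−29/108·-224/403=-536/1209
back: M2=-52/29−8/29·-536/1209=-2020/1209
back: M1=9/2−3/8·-2020/1209=2066/403
M: M0=0, M1=2066/403, M2=-2020/1209, M3=-536/1209, M4=-224/403, M5=0
seg 0: a=0, c=M0/2=0, d=(M1−M0)/(6·1)=1033/1209, b=Δ0−h0·(2M0+M1)/6=-5869/1209
seg 1: a=-4, c=M1/2=1033/403, d=(M2−M1)/(6·3)=-4109/10881, b=Δ1−h1·(2M1+M2)/6=-2770/1209
seg 2: a=2, c=M2/2=-1010/1209, d=(M3−M2)/(6·3)=742/10881, b=Δ2−h2·(2M2+M3)/6=269/93
seg 3: a=5, c=M3/2=-268/1209, d=(M4−M3)/(6·3)=-68/10881, b=Δ3−h3·(2M3+M4)/6=-337/1209
seg 4: a=2, c=M4/2=-112/403, d=(M5−M4)/(6·3)=112/3627, b=Δ4−h4·(2M4+M5)/6=-2149/1209
t_q=25/4 → seg 2, τ=9/4; S=2+269/93·τ+-1010/1209·τ²+742/10881·τ³=65197/12896

  seg 0: a=0 b=-5869/1209 c=0 d=1033/1209
  seg 1: a=-4 b=-2770/1209 c=1033/403 d=-4109/10881
  seg 2: a=2 b=269/93 c=-1010/1209 d=742/10881
  seg 3: a=5 b=-337/1209 c=-268/1209 d=-68/10881
  seg 4: a=2 b=-2149/1209 c=-112/403 d=112/3627
S(25/4) = 65197/12896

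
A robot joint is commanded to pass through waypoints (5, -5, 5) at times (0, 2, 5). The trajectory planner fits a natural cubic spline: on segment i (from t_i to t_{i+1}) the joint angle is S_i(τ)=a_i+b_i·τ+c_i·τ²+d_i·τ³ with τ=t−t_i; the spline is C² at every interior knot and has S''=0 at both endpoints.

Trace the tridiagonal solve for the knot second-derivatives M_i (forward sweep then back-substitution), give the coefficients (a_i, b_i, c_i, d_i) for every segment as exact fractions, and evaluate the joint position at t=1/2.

Δ: Δ0=-5, Δ1=10/3
row 1: diag=10, rhs=50; c'=3/10, d'=5
back: M1=5
M: M0=0, M1=5, M2=0
seg 0: a=5, c=M0/2=0, d=(M1−M0)/(6·2)=5/12, b=Δ0−h0·(2M0+M1)/6=-20/3
seg 1: a=-5, c=M1/2=5/2, d=(M2−M1)/(6·3)=-5/18, b=Δ1−h1·(2M1+M2)/6=-5/3
t_q=1/2 → seg 0, τ=1/2; S=5+-20/3·τ+0·τ²+5/12·τ³=55/32

  seg 0: a=5 b=-20/3 c=0 d=5/12
  seg 1: a=-5 b=-5/3 c=5/2 d=-5/18
S(1/2) = 55/32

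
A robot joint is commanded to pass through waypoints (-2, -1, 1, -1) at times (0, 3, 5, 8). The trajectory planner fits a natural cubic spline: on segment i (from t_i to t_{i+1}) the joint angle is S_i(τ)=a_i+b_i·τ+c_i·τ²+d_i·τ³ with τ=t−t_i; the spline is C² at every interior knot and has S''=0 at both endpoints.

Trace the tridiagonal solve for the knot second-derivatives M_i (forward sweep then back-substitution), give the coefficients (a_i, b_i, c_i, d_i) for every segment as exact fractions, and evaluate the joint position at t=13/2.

  seg 0: a=-2 b=1/48 c=0 d=5/144
  seg 1: a=-1 b=23/24 c=5/16 d=-7/48
  seg 2: a=1 b=11/24 c=-9/16 d=1/16
S(13/2) = 81/128

Δ: Δ0=1/3, Δ1=1, Δ2=-2/3
row 1: diag=10, rhs=4; c'=1/5, d'=2/5
row 2: denom=10−2·1/5=48/5; d'=(-10−2·2/5)/(48/5)=-9/8
back: M2=-9/8
back: M1=2/5−1/5·-9/8=5/8
M: M0=0, M1=5/8, M2=-9/8, M3=0
seg 0: a=-2, c=M0/2=0, d=(M1−M0)/(6·3)=5/144, b=Δ0−h0·(2M0+M1)/6=1/48
seg 1: a=-1, c=M1/2=5/16, d=(M2−M1)/(6·2)=-7/48, b=Δ1−h1·(2M1+M2)/6=23/24
seg 2: a=1, c=M2/2=-9/16, d=(M3−M2)/(6·3)=1/16, b=Δ2−h2·(2M2+M3)/6=11/24
t_q=13/2 → seg 2, τ=3/2; S=1+11/24·τ+-9/16·τ²+1/16·τ³=81/128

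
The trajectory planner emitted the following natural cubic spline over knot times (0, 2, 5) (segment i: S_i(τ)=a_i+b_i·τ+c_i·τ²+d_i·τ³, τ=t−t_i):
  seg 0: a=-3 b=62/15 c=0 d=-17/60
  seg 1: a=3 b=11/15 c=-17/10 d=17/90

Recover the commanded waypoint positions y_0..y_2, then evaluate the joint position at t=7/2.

y_0 = S_0(0) = a_0 = -3
y_1 = S_1(0) = a_1 = 3
y_2 = S_1(3) = -5
t_q=7/2 is in segment 1 (τ=3/2); S_1(τ)=73/80

y_0=-3 y_1=3 y_2=-5
S(7/2) = 73/80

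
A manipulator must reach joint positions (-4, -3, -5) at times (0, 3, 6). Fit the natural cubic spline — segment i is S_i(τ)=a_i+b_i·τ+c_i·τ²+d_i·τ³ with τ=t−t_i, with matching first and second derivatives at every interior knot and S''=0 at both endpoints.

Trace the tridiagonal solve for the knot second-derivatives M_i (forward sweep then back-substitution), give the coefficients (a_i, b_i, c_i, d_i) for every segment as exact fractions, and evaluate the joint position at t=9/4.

  seg 0: a=-4 b=7/12 c=0 d=-1/36
  seg 1: a=-3 b=-1/6 c=-1/4 d=1/36
S(9/4) = -769/256

Δ: Δ0=1/3, Δ1=-2/3
row 1: diag=12, rhs=-6; c'=1/4, d'=-1/2
back: M1=-1/2
M: M0=0, M1=-1/2, M2=0
seg 0: a=-4, c=M0/2=0, d=(M1−M0)/(6·3)=-1/36, b=Δ0−h0·(2M0+M1)/6=7/12
seg 1: a=-3, c=M1/2=-1/4, d=(M2−M1)/(6·3)=1/36, b=Δ1−h1·(2M1+M2)/6=-1/6
t_q=9/4 → seg 0, τ=9/4; S=-4+7/12·τ+0·τ²+-1/36·τ³=-769/256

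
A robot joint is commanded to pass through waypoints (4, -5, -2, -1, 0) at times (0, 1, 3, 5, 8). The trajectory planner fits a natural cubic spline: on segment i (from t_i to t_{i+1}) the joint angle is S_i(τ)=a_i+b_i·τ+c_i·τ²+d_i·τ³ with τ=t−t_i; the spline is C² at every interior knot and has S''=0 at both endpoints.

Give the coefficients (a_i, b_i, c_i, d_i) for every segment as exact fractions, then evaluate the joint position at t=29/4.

Δ: Δ0=-9, Δ1=3/2, Δ2=1/2, Δ3=1/3
row 1: diag=6, rhs=63; c'=1/3, d'=21/2
row 2: denom=8−2·1/3=22/3; d'=(-6−2·21/2)/(22/3)=-81/22
row 3: denom=10−2·3/11=104/11; d'=(-1−2·-81/22)/(104/11)=35/52
back: M3=35/52
back: M2=-81/22−3/11·35/52=-201/52
back: M1=21/2−1/3·-201/52=613/52
M: M0=0, M1=613/52, M2=-201/52, M3=35/52, M4=0
seg 0: a=4, c=M0/2=0, d=(M1−M0)/(6·1)=613/312, b=Δ0−h0·(2M0+M1)/6=-3421/312
seg 1: a=-5, c=M1/2=613/104, d=(M2−M1)/(6·2)=-407/312, b=Δ1−h1·(2M1+M2)/6=-791/156
seg 2: a=-2, c=M2/2=-201/104, d=(M3−M2)/(6·2)=59/156, b=Δ2−h2·(2M2+M3)/6=445/156
seg 3: a=-1, c=M3/2=35/104, d=(M4−M3)/(6·3)=-35/936, b=Δ3−h3·(2M3+M4)/6=-53/156
t_q=29/4 → seg 3, τ=9/4; S=-1+-53/156·τ+35/104·τ²+-35/936·τ³=-3239/6656

  seg 0: a=4 b=-3421/312 c=0 d=613/312
  seg 1: a=-5 b=-791/156 c=613/104 d=-407/312
  seg 2: a=-2 b=445/156 c=-201/104 d=59/156
  seg 3: a=-1 b=-53/156 c=35/104 d=-35/936
S(29/4) = -3239/6656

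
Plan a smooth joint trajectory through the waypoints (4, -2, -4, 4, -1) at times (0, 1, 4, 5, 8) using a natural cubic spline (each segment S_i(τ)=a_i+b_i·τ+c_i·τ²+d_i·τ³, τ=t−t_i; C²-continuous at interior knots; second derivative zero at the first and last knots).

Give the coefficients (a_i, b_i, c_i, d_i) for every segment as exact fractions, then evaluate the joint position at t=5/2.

Δ: Δ0=-6, Δ1=-2/3, Δ2=8, Δ3=-5/3
row 1: diag=8, rhs=32; c'=3/8, d'=4
row 2: denom=8−3·3/8=55/8; d'=(52−3·4)/(55/8)=64/11
row 3: denom=8−1·8/55=432/55; d'=(-58−1·64/11)/(432/55)=-65/8
back: M3=-65/8
back: M2=64/11−8/55·-65/8=7
back: M1=4−3/8·7=11/8
M: M0=0, M1=11/8, M2=7, M3=-65/8, M4=0
seg 0: a=4, c=M0/2=0, d=(M1−M0)/(6·1)=11/48, b=Δ0−h0·(2M0+M1)/6=-299/48
seg 1: a=-2, c=M1/2=11/16, d=(M2−M1)/(6·3)=5/16, b=Δ1−h1·(2M1+M2)/6=-133/24
seg 2: a=-4, c=M2/2=7/2, d=(M3−M2)/(6·1)=-121/48, b=Δ2−h2·(2M2+M3)/6=337/48
seg 3: a=4, c=M3/2=-65/16, d=(M4−M3)/(6·3)=65/144, b=Δ3−h3·(2M3+M4)/6=155/24
t_q=5/2 → seg 1, τ=3/2; S=-2+-133/24·τ+11/16·τ²+5/16·τ³=-987/128

  seg 0: a=4 b=-299/48 c=0 d=11/48
  seg 1: a=-2 b=-133/24 c=11/16 d=5/16
  seg 2: a=-4 b=337/48 c=7/2 d=-121/48
  seg 3: a=4 b=155/24 c=-65/16 d=65/144
S(5/2) = -987/128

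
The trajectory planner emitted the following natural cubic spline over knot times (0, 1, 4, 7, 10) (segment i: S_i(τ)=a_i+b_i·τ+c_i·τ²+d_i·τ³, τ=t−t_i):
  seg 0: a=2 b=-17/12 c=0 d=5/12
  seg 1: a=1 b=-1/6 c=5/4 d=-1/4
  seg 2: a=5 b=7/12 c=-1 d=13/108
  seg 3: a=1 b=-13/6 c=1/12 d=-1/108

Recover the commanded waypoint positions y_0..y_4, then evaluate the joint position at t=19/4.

y_0=2 y_1=1 y_2=5 y_3=1 y_4=-5
S(19/4) = 1261/256

y_0 = S_0(0) = a_0 = 2
y_1 = S_1(0) = a_1 = 1
y_2 = S_2(0) = a_2 = 5
y_3 = S_3(0) = a_3 = 1
y_4 = S_3(3) = -5
t_q=19/4 is in segment 2 (τ=3/4); S_2(τ)=1261/256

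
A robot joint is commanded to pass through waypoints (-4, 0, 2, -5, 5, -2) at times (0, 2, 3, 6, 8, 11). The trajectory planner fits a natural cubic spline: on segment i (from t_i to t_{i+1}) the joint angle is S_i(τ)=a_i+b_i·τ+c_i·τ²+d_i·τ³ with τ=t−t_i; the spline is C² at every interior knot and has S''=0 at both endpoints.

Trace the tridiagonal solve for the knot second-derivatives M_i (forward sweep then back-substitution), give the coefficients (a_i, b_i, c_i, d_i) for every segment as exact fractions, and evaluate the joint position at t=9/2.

  seg 0: a=-4 b=1646/993 c=0 d=85/993
  seg 1: a=0 b=2666/993 c=170/331 d=-1190/993
  seg 2: a=2 b=116/993 c=-1020/331 d=2249/2979
  seg 3: a=-5 b=1997/993 c=1229/331 d=-2203/1986
  seg 4: a=5 b=3527/993 c=-974/331 d=974/2979
S(9/2) = -5853/2648

Δ: Δ0=2, Δ1=2, Δ2=-7/3, Δ3=5, Δ4=-7/3
row 1: diag=6, rhs=0; c'=1/6, d'=0
row 2: denom=8−1·1/6=47/6; d'=(-26−1·0)/(47/6)=-156/47
row 3: denom=10−3·18/47=416/47; d'=(44−3·-156/47)/(416/47)=317/52
row 4: denom=10−2·47/208=993/104; d'=(-44−2·317/52)/(993/104)=-1948/331
back: M4=-1948/331
back: M3=317/52−47/208·-1948/331=2458/331
back: M2=-156/47−18/47·2458/331=-2040/331
back: M1=0−1/6·-2040/331=340/331
M: M0=0, M1=340/331, M2=-2040/331, M3=2458/331, M4=-1948/331, M5=0
seg 0: a=-4, c=M0/2=0, d=(M1−M0)/(6·2)=85/993, b=Δ0−h0·(2M0+M1)/6=1646/993
seg 1: a=0, c=M1/2=170/331, d=(M2−M1)/(6·1)=-1190/993, b=Δ1−h1·(2M1+M2)/6=2666/993
seg 2: a=2, c=M2/2=-1020/331, d=(M3−M2)/(6·3)=2249/2979, b=Δ2−h2·(2M2+M3)/6=116/993
seg 3: a=-5, c=M3/2=1229/331, d=(M4−M3)/(6·2)=-2203/1986, b=Δ3−h3·(2M3+M4)/6=1997/993
seg 4: a=5, c=M4/2=-974/331, d=(M5−M4)/(6·3)=974/2979, b=Δ4−h4·(2M4+M5)/6=3527/993
t_q=9/2 → seg 2, τ=3/2; S=2+116/993·τ+-1020/331·τ²+2249/2979·τ³=-5853/2648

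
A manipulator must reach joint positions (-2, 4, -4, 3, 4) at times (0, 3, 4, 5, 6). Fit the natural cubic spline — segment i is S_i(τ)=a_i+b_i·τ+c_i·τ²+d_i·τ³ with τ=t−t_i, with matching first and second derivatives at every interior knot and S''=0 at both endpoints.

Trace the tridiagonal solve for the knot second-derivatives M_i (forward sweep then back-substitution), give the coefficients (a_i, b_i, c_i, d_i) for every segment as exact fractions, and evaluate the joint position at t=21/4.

Δ: Δ0=2, Δ1=-8, Δ2=7, Δ3=1
row 1: diag=8, rhs=-60; c'=1/8, d'=-15/2
row 2: denom=4−1·1/8=31/8; d'=(90−1·-15/2)/(31/8)=780/31
row 3: denom=4−1·8/31=116/31; d'=(-36−1·780/31)/(116/31)=-474/29
back: M3=-474/29
back: M2=780/31−8/31·-474/29=852/29
back: M1=-15/2−1/8·852/29=-324/29
M: M0=0, M1=-324/29, M2=852/29, M3=-474/29, M4=0
seg 0: a=-2, c=M0/2=0, d=(M1−M0)/(6·3)=-18/29, b=Δ0−h0·(2M0+M1)/6=220/29
seg 1: a=4, c=M1/2=-162/29, d=(M2−M1)/(6·1)=196/29, b=Δ1−h1·(2M1+M2)/6=-266/29
seg 2: a=-4, c=M2/2=426/29, d=(M3−M2)/(6·1)=-221/29, b=Δ2−h2·(2M2+M3)/6=-2/29
seg 3: a=3, c=M3/2=-237/29, d=(M4−M3)/(6·1)=79/29, b=Δ3−h3·(2M3+M4)/6=187/29
t_q=21/4 → seg 3, τ=1/4; S=3+187/29·τ+-237/29·τ²+79/29·τ³=7691/1856

  seg 0: a=-2 b=220/29 c=0 d=-18/29
  seg 1: a=4 b=-266/29 c=-162/29 d=196/29
  seg 2: a=-4 b=-2/29 c=426/29 d=-221/29
  seg 3: a=3 b=187/29 c=-237/29 d=79/29
S(21/4) = 7691/1856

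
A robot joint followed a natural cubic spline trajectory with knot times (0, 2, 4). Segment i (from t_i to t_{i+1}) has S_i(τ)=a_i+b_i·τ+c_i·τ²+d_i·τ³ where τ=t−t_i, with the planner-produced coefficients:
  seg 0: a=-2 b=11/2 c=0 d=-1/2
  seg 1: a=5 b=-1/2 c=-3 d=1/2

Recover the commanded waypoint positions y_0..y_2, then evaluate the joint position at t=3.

y_0=-2 y_1=5 y_2=-4
S(3) = 2

y_0 = S_0(0) = a_0 = -2
y_1 = S_1(0) = a_1 = 5
y_2 = S_1(2) = -4
t_q=3 is in segment 1 (τ=1); S_1(τ)=2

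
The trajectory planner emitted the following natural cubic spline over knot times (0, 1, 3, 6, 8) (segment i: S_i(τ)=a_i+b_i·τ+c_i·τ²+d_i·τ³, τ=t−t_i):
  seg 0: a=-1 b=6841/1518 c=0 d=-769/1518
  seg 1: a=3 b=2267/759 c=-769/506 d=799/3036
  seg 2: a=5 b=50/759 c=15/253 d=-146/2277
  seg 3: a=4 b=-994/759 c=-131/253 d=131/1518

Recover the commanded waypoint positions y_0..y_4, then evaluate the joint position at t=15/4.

y_0=-1 y_1=3 y_2=5 y_3=4 y_4=0
S(15/4) = 3721/736

y_0 = S_0(0) = a_0 = -1
y_1 = S_1(0) = a_1 = 3
y_2 = S_2(0) = a_2 = 5
y_3 = S_3(0) = a_3 = 4
y_4 = S_3(2) = 0
t_q=15/4 is in segment 2 (τ=3/4); S_2(τ)=3721/736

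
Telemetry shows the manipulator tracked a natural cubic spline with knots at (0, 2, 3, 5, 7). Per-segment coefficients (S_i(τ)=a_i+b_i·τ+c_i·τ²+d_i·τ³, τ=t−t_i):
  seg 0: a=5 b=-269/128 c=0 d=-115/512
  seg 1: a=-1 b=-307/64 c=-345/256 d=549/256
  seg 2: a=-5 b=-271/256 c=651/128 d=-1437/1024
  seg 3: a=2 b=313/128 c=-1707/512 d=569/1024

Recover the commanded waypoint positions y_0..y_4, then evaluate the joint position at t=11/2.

y_0=5 y_1=-1 y_2=-5 y_3=2 y_4=-2
S(11/2) = 20141/8192

y_0 = S_0(0) = a_0 = 5
y_1 = S_1(0) = a_1 = -1
y_2 = S_2(0) = a_2 = -5
y_3 = S_3(0) = a_3 = 2
y_4 = S_3(2) = -2
t_q=11/2 is in segment 3 (τ=1/2); S_3(τ)=20141/8192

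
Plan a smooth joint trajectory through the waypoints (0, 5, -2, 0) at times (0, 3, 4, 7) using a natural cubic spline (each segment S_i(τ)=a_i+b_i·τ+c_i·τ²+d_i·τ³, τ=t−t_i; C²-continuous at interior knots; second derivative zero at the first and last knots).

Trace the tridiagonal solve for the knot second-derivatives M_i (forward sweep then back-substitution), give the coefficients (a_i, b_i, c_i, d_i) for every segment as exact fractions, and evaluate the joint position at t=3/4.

Δ: Δ0=5/3, Δ1=-7, Δ2=2/3
row 1: diag=8, rhs=-52; c'=1/8, d'=-13/2
row 2: denom=8−1·1/8=63/8; d'=(46−1·-13/2)/(63/8)=20/3
back: M2=20/3
back: M1=-13/2−1/8·20/3=-22/3
M: M0=0, M1=-22/3, M2=20/3, M3=0
seg 0: a=0, c=M0/2=0, d=(M1−M0)/(6·3)=-11/27, b=Δ0−h0·(2M0+M1)/6=16/3
seg 1: a=5, c=M1/2=-11/3, d=(M2−M1)/(6·1)=7/3, b=Δ1−h1·(2M1+M2)/6=-17/3
seg 2: a=-2, c=M2/2=10/3, d=(M3−M2)/(6·3)=-10/27, b=Δ2−h2·(2M2+M3)/6=-6
t_q=3/4 → seg 0, τ=3/4; S=0+16/3·τ+0·τ²+-11/27·τ³=245/64

  seg 0: a=0 b=16/3 c=0 d=-11/27
  seg 1: a=5 b=-17/3 c=-11/3 d=7/3
  seg 2: a=-2 b=-6 c=10/3 d=-10/27
S(3/4) = 245/64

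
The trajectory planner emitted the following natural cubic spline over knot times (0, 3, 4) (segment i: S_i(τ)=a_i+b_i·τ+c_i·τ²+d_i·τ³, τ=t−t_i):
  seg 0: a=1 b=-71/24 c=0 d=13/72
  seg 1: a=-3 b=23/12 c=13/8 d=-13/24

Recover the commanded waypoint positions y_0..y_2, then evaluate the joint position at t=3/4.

y_0 = S_0(0) = a_0 = 1
y_1 = S_1(0) = a_1 = -3
y_2 = S_1(1) = 0
t_q=3/4 is in segment 0 (τ=3/4); S_0(τ)=-585/512

y_0=1 y_1=-3 y_2=0
S(3/4) = -585/512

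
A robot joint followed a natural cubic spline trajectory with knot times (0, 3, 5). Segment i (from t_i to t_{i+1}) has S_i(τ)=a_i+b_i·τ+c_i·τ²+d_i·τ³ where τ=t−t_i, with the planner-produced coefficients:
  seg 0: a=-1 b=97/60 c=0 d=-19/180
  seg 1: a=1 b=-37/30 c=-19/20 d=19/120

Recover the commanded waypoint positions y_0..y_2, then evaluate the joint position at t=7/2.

y_0=-1 y_1=1 y_2=-4
S(7/2) = 53/320

y_0 = S_0(0) = a_0 = -1
y_1 = S_1(0) = a_1 = 1
y_2 = S_1(2) = -4
t_q=7/2 is in segment 1 (τ=1/2); S_1(τ)=53/320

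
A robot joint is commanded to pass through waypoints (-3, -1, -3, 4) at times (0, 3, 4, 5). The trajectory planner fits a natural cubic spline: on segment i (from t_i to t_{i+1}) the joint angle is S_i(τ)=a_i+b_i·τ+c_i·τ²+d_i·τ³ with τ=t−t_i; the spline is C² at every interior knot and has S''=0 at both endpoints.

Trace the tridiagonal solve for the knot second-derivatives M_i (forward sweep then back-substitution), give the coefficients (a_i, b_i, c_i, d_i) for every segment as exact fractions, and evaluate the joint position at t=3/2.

  seg 0: a=-3 b=239/93 c=0 d=-59/279
  seg 1: a=-1 b=-292/93 c=-59/31 d=283/93
  seg 2: a=-3 b=203/93 c=224/31 d=-224/93
S(3/2) = 35/248

Δ: Δ0=2/3, Δ1=-2, Δ2=7
row 1: diag=8, rhs=-16; c'=1/8, d'=-2
row 2: denom=4−1·1/8=31/8; d'=(54−1·-2)/(31/8)=448/31
back: M2=448/31
back: M1=-2−1/8·448/31=-118/31
M: M0=0, M1=-118/31, M2=448/31, M3=0
seg 0: a=-3, c=M0/2=0, d=(M1−M0)/(6·3)=-59/279, b=Δ0−h0·(2M0+M1)/6=239/93
seg 1: a=-1, c=M1/2=-59/31, d=(M2−M1)/(6·1)=283/93, b=Δ1−h1·(2M1+M2)/6=-292/93
seg 2: a=-3, c=M2/2=224/31, d=(M3−M2)/(6·1)=-224/93, b=Δ2−h2·(2M2+M3)/6=203/93
t_q=3/2 → seg 0, τ=3/2; S=-3+239/93·τ+0·τ²+-59/279·τ³=35/248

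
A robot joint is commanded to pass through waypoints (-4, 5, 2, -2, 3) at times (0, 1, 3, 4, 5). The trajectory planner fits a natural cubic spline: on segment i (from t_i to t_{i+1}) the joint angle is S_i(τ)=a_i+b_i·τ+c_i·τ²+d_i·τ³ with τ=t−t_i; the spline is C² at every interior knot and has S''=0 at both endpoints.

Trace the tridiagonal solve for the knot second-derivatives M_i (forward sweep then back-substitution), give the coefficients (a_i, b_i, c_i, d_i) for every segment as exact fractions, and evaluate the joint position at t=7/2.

Δ: Δ0=9, Δ1=-3/2, Δ2=-4, Δ3=5
row 1: diag=6, rhs=-63; c'=1/3, d'=-21/2
row 2: denom=6−2·1/3=16/3; d'=(-15−2·-21/2)/(16/3)=9/8
row 3: denom=4−1·3/16=61/16; d'=(54−1·9/8)/(61/16)=846/61
back: M3=846/61
back: M2=9/8−3/16·846/61=-90/61
back: M1=-21/2−1/3·-90/61=-1221/122
M: M0=0, M1=-1221/122, M2=-90/61, M3=846/61, M4=0
seg 0: a=-4, c=M0/2=0, d=(M1−M0)/(6·1)=-407/244, b=Δ0−h0·(2M0+M1)/6=2603/244
seg 1: a=5, c=M1/2=-1221/244, d=(M2−M1)/(6·2)=347/488, b=Δ1−h1·(2M1+M2)/6=691/122
seg 2: a=2, c=M2/2=-45/61, d=(M3−M2)/(6·1)=156/61, b=Δ2−h2·(2M2+M3)/6=-355/61
seg 3: a=-2, c=M3/2=423/61, d=(M4−M3)/(6·1)=-141/61, b=Δ3−h3·(2M3+M4)/6=23/61
t_q=7/2 → seg 2, τ=1/2; S=2+-355/61·τ+-45/61·τ²+156/61·τ³=-189/244

  seg 0: a=-4 b=2603/244 c=0 d=-407/244
  seg 1: a=5 b=691/122 c=-1221/244 d=347/488
  seg 2: a=2 b=-355/61 c=-45/61 d=156/61
  seg 3: a=-2 b=23/61 c=423/61 d=-141/61
S(7/2) = -189/244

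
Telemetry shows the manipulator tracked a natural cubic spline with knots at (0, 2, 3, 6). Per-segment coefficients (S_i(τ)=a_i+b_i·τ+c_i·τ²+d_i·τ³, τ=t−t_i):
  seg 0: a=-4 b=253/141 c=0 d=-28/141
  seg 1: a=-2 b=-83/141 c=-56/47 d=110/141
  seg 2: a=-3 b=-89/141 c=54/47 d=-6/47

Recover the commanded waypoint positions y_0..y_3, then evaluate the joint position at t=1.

y_0=-4 y_1=-2 y_2=-3 y_3=2
S(1) = -113/47

y_0 = S_0(0) = a_0 = -4
y_1 = S_1(0) = a_1 = -2
y_2 = S_2(0) = a_2 = -3
y_3 = S_2(3) = 2
t_q=1 is in segment 0 (τ=1); S_0(τ)=-113/47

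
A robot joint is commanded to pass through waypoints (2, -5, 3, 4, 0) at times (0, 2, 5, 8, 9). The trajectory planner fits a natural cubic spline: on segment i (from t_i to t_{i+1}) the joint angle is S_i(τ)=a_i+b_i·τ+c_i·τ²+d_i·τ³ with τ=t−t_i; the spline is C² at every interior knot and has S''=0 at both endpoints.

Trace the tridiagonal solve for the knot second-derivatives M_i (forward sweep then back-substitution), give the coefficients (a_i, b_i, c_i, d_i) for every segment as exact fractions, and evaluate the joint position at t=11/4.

  seg 0: a=2 b=-650/133 c=0 d=369/1064
  seg 1: a=-5 b=-193/266 c=1107/532 d=-4549/14364
  seg 2: a=3 b=1707/532 c=-307/399 d=-905/14364
  seg 3: a=4 b=-827/266 c=-711/532 d=237/532
S(11/4) = -153465/34048

Δ: Δ0=-7/2, Δ1=8/3, Δ2=1/3, Δ3=-4
row 1: diag=10, rhs=37; c'=3/10, d'=37/10
row 2: denom=12−3·3/10=111/10; d'=(-14−3·37/10)/(111/10)=-251/111
row 3: denom=8−3·10/37=266/37; d'=(-26−3·-251/111)/(266/37)=-711/266
back: M3=-711/266
back: M2=-251/111−10/37·-711/266=-614/399
back: M1=37/10−3/10·-614/399=1107/266
M: M0=0, M1=1107/266, M2=-614/399, M3=-711/266, M4=0
seg 0: a=2, c=M0/2=0, d=(M1−M0)/(6·2)=369/1064, b=Δ0−h0·(2M0+M1)/6=-650/133
seg 1: a=-5, c=M1/2=1107/532, d=(M2−M1)/(6·3)=-4549/14364, b=Δ1−h1·(2M1+M2)/6=-193/266
seg 2: a=3, c=M2/2=-307/399, d=(M3−M2)/(6·3)=-905/14364, b=Δ2−h2·(2M2+M3)/6=1707/532
seg 3: a=4, c=M3/2=-711/532, d=(M4−M3)/(6·1)=237/532, b=Δ3−h3·(2M3+M4)/6=-827/266
t_q=11/4 → seg 1, τ=3/4; S=-5+-193/266·τ+1107/532·τ²+-4549/14364·τ³=-153465/34048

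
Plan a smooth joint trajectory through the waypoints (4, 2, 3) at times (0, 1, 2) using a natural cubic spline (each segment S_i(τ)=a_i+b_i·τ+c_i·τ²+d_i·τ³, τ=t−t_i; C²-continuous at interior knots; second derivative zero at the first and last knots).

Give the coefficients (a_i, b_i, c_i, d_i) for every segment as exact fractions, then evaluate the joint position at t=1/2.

  seg 0: a=4 b=-11/4 c=0 d=3/4
  seg 1: a=2 b=-1/2 c=9/4 d=-3/4
S(1/2) = 87/32

Δ: Δ0=-2, Δ1=1
row 1: diag=4, rhs=18; c'=1/4, d'=9/2
back: M1=9/2
M: M0=0, M1=9/2, M2=0
seg 0: a=4, c=M0/2=0, d=(M1−M0)/(6·1)=3/4, b=Δ0−h0·(2M0+M1)/6=-11/4
seg 1: a=2, c=M1/2=9/4, d=(M2−M1)/(6·1)=-3/4, b=Δ1−h1·(2M1+M2)/6=-1/2
t_q=1/2 → seg 0, τ=1/2; S=4+-11/4·τ+0·τ²+3/4·τ³=87/32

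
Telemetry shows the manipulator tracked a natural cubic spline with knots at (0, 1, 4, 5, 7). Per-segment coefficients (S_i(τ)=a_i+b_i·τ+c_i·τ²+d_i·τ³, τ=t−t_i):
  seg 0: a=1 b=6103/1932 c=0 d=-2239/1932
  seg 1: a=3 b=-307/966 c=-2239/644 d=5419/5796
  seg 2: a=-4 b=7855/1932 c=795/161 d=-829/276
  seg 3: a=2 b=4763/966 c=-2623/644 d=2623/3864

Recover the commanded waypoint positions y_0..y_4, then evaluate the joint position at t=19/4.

y_0=1 y_1=3 y_2=-4 y_3=2 y_4=1
S(19/4) = 1003/1792

y_0 = S_0(0) = a_0 = 1
y_1 = S_1(0) = a_1 = 3
y_2 = S_2(0) = a_2 = -4
y_3 = S_3(0) = a_3 = 2
y_4 = S_3(2) = 1
t_q=19/4 is in segment 2 (τ=3/4); S_2(τ)=1003/1792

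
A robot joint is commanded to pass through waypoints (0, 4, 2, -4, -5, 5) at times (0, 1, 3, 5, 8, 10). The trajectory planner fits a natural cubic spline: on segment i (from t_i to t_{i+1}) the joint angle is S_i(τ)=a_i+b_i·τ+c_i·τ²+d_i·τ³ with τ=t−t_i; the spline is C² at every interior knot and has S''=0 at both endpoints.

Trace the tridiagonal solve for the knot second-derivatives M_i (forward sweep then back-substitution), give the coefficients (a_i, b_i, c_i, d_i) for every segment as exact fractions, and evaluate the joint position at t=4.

  seg 0: a=0 b=13567/2823 c=0 d=-2275/2823
  seg 1: a=4 b=6742/2823 c=-2275/941 d=4085/11292
  seg 2: a=2 b=-8303/2823 c=-465/1882 d=1229/11292
  seg 3: a=-4 b=-7406/2823 c=382/941 d=1009/8469
  seg 4: a=-5 b=8551/2823 c=1391/941 d=-1391/5646
S(4) = -4063/3764

Δ: Δ0=4, Δ1=-1, Δ2=-3, Δ3=-1/3, Δ4=5
row 1: diag=6, rhs=-30; c'=1/3, d'=-5
row 2: denom=8−2·1/3=22/3; d'=(-12−2·-5)/(22/3)=-3/11
row 3: denom=10−2·3/11=104/11; d'=(16−2·-3/11)/(104/11)=7/4
row 4: denom=10−3·33/104=941/104; d'=(32−3·7/4)/(941/104)=2782/941
back: M4=2782/941
back: M3=7/4−33/104·2782/941=764/941
back: M2=-3/11−3/11·764/941=-465/941
back: M1=-5−1/3·-465/941=-4550/941
M: M0=0, M1=-4550/941, M2=-465/941, M3=764/941, M4=2782/941, M5=0
seg 0: a=0, c=M0/2=0, d=(M1−M0)/(6·1)=-2275/2823, b=Δ0−h0·(2M0+M1)/6=13567/2823
seg 1: a=4, c=M1/2=-2275/941, d=(M2−M1)/(6·2)=4085/11292, b=Δ1−h1·(2M1+M2)/6=6742/2823
seg 2: a=2, c=M2/2=-465/1882, d=(M3−M2)/(6·2)=1229/11292, b=Δ2−h2·(2M2+M3)/6=-8303/2823
seg 3: a=-4, c=M3/2=382/941, d=(M4−M3)/(6·3)=1009/8469, b=Δ3−h3·(2M3+M4)/6=-7406/2823
seg 4: a=-5, c=M4/2=1391/941, d=(M5−M4)/(6·2)=-1391/5646, b=Δ4−h4·(2M4+M5)/6=8551/2823
t_q=4 → seg 2, τ=1; S=2+-8303/2823·τ+-465/1882·τ²+1229/11292·τ³=-4063/3764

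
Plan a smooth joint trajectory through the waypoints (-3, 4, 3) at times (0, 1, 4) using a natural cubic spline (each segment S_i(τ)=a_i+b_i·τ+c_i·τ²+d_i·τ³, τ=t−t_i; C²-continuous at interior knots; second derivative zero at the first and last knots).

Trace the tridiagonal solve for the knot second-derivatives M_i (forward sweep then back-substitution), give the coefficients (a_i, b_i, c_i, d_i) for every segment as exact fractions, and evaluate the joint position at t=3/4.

Δ: Δ0=7, Δ1=-1/3
row 1: diag=8, rhs=-44; c'=3/8, d'=-11/2
back: M1=-11/2
M: M0=0, M1=-11/2, M2=0
seg 0: a=-3, c=M0/2=0, d=(M1−M0)/(6·1)=-11/12, b=Δ0−h0·(2M0+M1)/6=95/12
seg 1: a=4, c=M1/2=-11/4, d=(M2−M1)/(6·3)=11/36, b=Δ1−h1·(2M1+M2)/6=31/6
t_q=3/4 → seg 0, τ=3/4; S=-3+95/12·τ+0·τ²+-11/12·τ³=653/256

  seg 0: a=-3 b=95/12 c=0 d=-11/12
  seg 1: a=4 b=31/6 c=-11/4 d=11/36
S(3/4) = 653/256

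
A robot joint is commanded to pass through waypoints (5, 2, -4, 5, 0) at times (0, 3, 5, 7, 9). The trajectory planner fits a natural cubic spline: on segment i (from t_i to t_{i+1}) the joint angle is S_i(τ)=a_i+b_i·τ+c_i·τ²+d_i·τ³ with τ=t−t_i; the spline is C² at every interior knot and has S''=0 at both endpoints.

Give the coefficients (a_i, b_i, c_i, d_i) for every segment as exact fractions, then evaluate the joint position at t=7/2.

  seg 0: a=5 b=59/142 c=0 d=-67/426
  seg 1: a=2 b=-272/71 c=-201/142 d=65/71
  seg 2: a=-4 b=106/71 c=579/142 d=-731/568
  seg 3: a=5 b=335/142 c=-1035/284 d=345/568
S(7/2) = -11/71

Δ: Δ0=-1, Δ1=-3, Δ2=9/2, Δ3=-5/2
row 1: diag=10, rhs=-12; c'=1/5, d'=-6/5
row 2: denom=8−2·1/5=38/5; d'=(45−2·-6/5)/(38/5)=237/38
row 3: denom=8−2·5/19=142/19; d'=(-42−2·237/38)/(142/19)=-1035/142
back: M3=-1035/142
back: M2=237/38−5/19·-1035/142=579/71
back: M1=-6/5−1/5·579/71=-201/71
M: M0=0, M1=-201/71, M2=579/71, M3=-1035/142, M4=0
seg 0: a=5, c=M0/2=0, d=(M1−M0)/(6·3)=-67/426, b=Δ0−h0·(2M0+M1)/6=59/142
seg 1: a=2, c=M1/2=-201/142, d=(M2−M1)/(6·2)=65/71, b=Δ1−h1·(2M1+M2)/6=-272/71
seg 2: a=-4, c=M2/2=579/142, d=(M3−M2)/(6·2)=-731/568, b=Δ2−h2·(2M2+M3)/6=106/71
seg 3: a=5, c=M3/2=-1035/284, d=(M4−M3)/(6·2)=345/568, b=Δ3−h3·(2M3+M4)/6=335/142
t_q=7/2 → seg 1, τ=1/2; S=2+-272/71·τ+-201/142·τ²+65/71·τ³=-11/71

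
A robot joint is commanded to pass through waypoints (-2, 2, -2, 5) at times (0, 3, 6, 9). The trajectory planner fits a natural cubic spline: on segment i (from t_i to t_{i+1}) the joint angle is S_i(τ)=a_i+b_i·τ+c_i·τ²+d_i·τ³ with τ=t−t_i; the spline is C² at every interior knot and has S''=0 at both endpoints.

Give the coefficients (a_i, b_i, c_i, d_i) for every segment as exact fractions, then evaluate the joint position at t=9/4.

  seg 0: a=-2 b=103/45 c=0 d=-43/405
  seg 1: a=2 b=-26/45 c=-43/45 d=19/81
  seg 2: a=-2 b=1/45 c=52/45 d=-52/405
S(9/4) = 621/320

Δ: Δ0=4/3, Δ1=-4/3, Δ2=7/3
row 1: diag=12, rhs=-16; c'=1/4, d'=-4/3
row 2: denom=12−3·1/4=45/4; d'=(22−3·-4/3)/(45/4)=104/45
back: M2=104/45
back: M1=-4/3−1/4·104/45=-86/45
M: M0=0, M1=-86/45, M2=104/45, M3=0
seg 0: a=-2, c=M0/2=0, d=(M1−M0)/(6·3)=-43/405, b=Δ0−h0·(2M0+M1)/6=103/45
seg 1: a=2, c=M1/2=-43/45, d=(M2−M1)/(6·3)=19/81, b=Δ1−h1·(2M1+M2)/6=-26/45
seg 2: a=-2, c=M2/2=52/45, d=(M3−M2)/(6·3)=-52/405, b=Δ2−h2·(2M2+M3)/6=1/45
t_q=9/4 → seg 0, τ=9/4; S=-2+103/45·τ+0·τ²+-43/405·τ³=621/320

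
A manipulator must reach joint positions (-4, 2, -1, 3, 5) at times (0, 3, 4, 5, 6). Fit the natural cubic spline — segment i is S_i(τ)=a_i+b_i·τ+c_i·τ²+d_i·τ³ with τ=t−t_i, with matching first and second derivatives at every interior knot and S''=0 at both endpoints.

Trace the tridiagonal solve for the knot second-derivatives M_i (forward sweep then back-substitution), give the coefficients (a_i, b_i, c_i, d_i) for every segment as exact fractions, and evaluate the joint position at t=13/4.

  seg 0: a=-4 b=547/116 c=0 d=-35/116
  seg 1: a=2 b=-199/58 c=-315/116 d=365/116
  seg 2: a=-1 b=67/116 c=195/29 d=-383/116
  seg 3: a=3 b=239/58 c=-369/116 d=123/116
S(13/4) = 7585/7424

Δ: Δ0=2, Δ1=-3, Δ2=4, Δ3=2
row 1: diag=8, rhs=-30; c'=1/8, d'=-15/4
row 2: denom=4−1·1/8=31/8; d'=(42−1·-15/4)/(31/8)=366/31
row 3: denom=4−1·8/31=116/31; d'=(-12−1·366/31)/(116/31)=-369/58
back: M3=-369/58
back: M2=366/31−8/31·-369/58=390/29
back: M1=-15/4−1/8·390/29=-315/58
M: M0=0, M1=-315/58, M2=390/29, M3=-369/58, M4=0
seg 0: a=-4, c=M0/2=0, d=(M1−M0)/(6·3)=-35/116, b=Δ0−h0·(2M0+M1)/6=547/116
seg 1: a=2, c=M1/2=-315/116, d=(M2−M1)/(6·1)=365/116, b=Δ1−h1·(2M1+M2)/6=-199/58
seg 2: a=-1, c=M2/2=195/29, d=(M3−M2)/(6·1)=-383/116, b=Δ2−h2·(2M2+M3)/6=67/116
seg 3: a=3, c=M3/2=-369/116, d=(M4−M3)/(6·1)=123/116, b=Δ3−h3·(2M3+M4)/6=239/58
t_q=13/4 → seg 1, τ=1/4; S=2+-199/58·τ+-315/116·τ²+365/116·τ³=7585/7424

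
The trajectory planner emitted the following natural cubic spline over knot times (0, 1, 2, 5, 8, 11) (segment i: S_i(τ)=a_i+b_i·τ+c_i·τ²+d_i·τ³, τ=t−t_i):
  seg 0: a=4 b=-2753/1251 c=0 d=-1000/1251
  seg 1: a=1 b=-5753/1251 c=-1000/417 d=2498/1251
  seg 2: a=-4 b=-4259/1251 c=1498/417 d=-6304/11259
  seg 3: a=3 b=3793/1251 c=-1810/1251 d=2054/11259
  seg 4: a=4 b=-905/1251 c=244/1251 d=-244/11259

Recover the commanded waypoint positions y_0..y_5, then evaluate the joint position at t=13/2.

y_0 = S_0(0) = a_0 = 4
y_1 = S_1(0) = a_1 = 1
y_2 = S_2(0) = a_2 = -4
y_3 = S_3(0) = a_3 = 3
y_4 = S_4(0) = a_4 = 4
y_5 = S_4(3) = 3
t_q=13/2 is in segment 3 (τ=3/2); S_3(τ)=2729/556

y_0=4 y_1=1 y_2=-4 y_3=3 y_4=4 y_5=3
S(13/2) = 2729/556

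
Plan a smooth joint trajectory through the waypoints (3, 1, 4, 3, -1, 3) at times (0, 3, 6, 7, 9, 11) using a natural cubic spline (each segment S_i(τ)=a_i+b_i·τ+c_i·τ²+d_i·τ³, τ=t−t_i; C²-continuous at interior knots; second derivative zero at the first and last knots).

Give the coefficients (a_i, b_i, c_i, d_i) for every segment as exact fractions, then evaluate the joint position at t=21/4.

  seg 0: a=3 b=-1214/933 c=0 d=592/8397
  seg 1: a=1 b=562/933 c=592/933 d=-1405/8397
  seg 2: a=4 b=-101/933 c=-271/311 d=-19/933
  seg 3: a=3 b=-1784/933 c=-290/311 d=829/1866
  seg 4: a=-1 b=-290/933 c=539/311 d=-539/1866
S(21/4) = 72881/19904

Δ: Δ0=-2/3, Δ1=1, Δ2=-1, Δ3=-2, Δ4=2
row 1: diag=12, rhs=10; c'=1/4, d'=5/6
row 2: denom=8−3·1/4=29/4; d'=(-12−3·5/6)/(29/4)=-2
row 3: denom=6−1·4/29=170/29; d'=(-6−1·-2)/(170/29)=-58/85
row 4: denom=8−2·29/85=622/85; d'=(24−2·-58/85)/(622/85)=1078/311
back: M4=1078/311
back: M3=-58/85−29/85·1078/311=-580/311
back: M2=-2−4/29·-580/311=-542/311
back: M1=5/6−1/4·-542/311=1184/933
M: M0=0, M1=1184/933, M2=-542/311, M3=-580/311, M4=1078/311, M5=0
seg 0: a=3, c=M0/2=0, d=(M1−M0)/(6·3)=592/8397, b=Δ0−h0·(2M0+M1)/6=-1214/933
seg 1: a=1, c=M1/2=592/933, d=(M2−M1)/(6·3)=-1405/8397, b=Δ1−h1·(2M1+M2)/6=562/933
seg 2: a=4, c=M2/2=-271/311, d=(M3−M2)/(6·1)=-19/933, b=Δ2−h2·(2M2+M3)/6=-101/933
seg 3: a=3, c=M3/2=-290/311, d=(M4−M3)/(6·2)=829/1866, b=Δ3−h3·(2M3+M4)/6=-1784/933
seg 4: a=-1, c=M4/2=539/311, d=(M5−M4)/(6·2)=-539/1866, b=Δ4−h4·(2M4+M5)/6=-290/933
t_q=21/4 → seg 1, τ=9/4; S=1+562/933·τ+592/933·τ²+-1405/8397·τ³=72881/19904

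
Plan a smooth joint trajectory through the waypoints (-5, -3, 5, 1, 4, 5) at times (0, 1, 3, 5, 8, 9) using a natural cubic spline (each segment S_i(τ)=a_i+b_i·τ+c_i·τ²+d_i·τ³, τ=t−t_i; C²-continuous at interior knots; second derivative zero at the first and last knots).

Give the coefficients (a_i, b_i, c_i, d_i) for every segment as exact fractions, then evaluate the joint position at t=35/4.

Δ: Δ0=2, Δ1=4, Δ2=-2, Δ3=1, Δ4=1
row 1: diag=6, rhs=12; c'=1/3, d'=2
row 2: denom=8−2·1/3=22/3; d'=(-36−2·2)/(22/3)=-60/11
row 3: denom=10−2·3/11=104/11; d'=(18−2·-60/11)/(104/11)=159/52
row 4: denom=8−3·33/104=733/104; d'=(0−3·159/52)/(733/104)=-954/733
back: M4=-954/733
back: M3=159/52−33/104·-954/733=2544/733
back: M2=-60/11−3/11·2544/733=-4692/733
back: M1=2−1/3·-4692/733=3030/733
M: M0=0, M1=3030/733, M2=-4692/733, M3=2544/733, M4=-954/733, M5=0
seg 0: a=-5, c=M0/2=0, d=(M1−M0)/(6·1)=505/733, b=Δ0−h0·(2M0+M1)/6=961/733
seg 1: a=-3, c=M1/2=1515/733, d=(M2−M1)/(6·2)=-1287/1466, b=Δ1−h1·(2M1+M2)/6=2476/733
seg 2: a=5, c=M2/2=-2346/733, d=(M3−M2)/(6·2)=603/733, b=Δ2−h2·(2M2+M3)/6=814/733
seg 3: a=1, c=M3/2=1272/733, d=(M4−M3)/(6·3)=-583/2199, b=Δ3−h3·(2M3+M4)/6=-1334/733
seg 4: a=4, c=M4/2=-477/733, d=(M5−M4)/(6·1)=159/733, b=Δ4−h4·(2M4+M5)/6=1051/733
t_q=35/4 → seg 4, τ=3/4; S=4+1051/733·τ+-477/733·τ²+159/733·τ³=225217/46912

  seg 0: a=-5 b=961/733 c=0 d=505/733
  seg 1: a=-3 b=2476/733 c=1515/733 d=-1287/1466
  seg 2: a=5 b=814/733 c=-2346/733 d=603/733
  seg 3: a=1 b=-1334/733 c=1272/733 d=-583/2199
  seg 4: a=4 b=1051/733 c=-477/733 d=159/733
S(35/4) = 225217/46912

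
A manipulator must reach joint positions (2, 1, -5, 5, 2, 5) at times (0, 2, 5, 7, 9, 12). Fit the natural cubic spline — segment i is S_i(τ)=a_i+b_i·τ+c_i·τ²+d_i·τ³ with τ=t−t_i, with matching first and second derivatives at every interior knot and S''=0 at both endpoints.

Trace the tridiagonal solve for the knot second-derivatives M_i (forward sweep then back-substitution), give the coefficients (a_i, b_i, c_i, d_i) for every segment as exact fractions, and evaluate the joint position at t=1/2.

Δ: Δ0=-1/2, Δ1=-2, Δ2=5, Δ3=-3/2, Δ4=1
row 1: diag=10, rhs=-9; c'=3/10, d'=-9/10
row 2: denom=10−3·3/10=91/10; d'=(42−3·-9/10)/(91/10)=447/91
row 3: denom=8−2·20/91=688/91; d'=(-39−2·447/91)/(688/91)=-4443/688
row 4: denom=10−2·91/344=1629/172; d'=(15−2·-4443/688)/(1629/172)=1067/362
back: M4=1067/362
back: M3=-4443/688−91/344·1067/362=-1310/181
back: M2=447/91−20/91·-1310/181=1177/181
back: M1=-9/10−3/10·1177/181=-516/181
M: M0=0, M1=-516/181, M2=1177/181, M3=-1310/181, M4=1067/362, M5=0
seg 0: a=2, c=M0/2=0, d=(M1−M0)/(6·2)=-43/181, b=Δ0−h0·(2M0+M1)/6=163/362
seg 1: a=1, c=M1/2=-258/181, d=(M2−M1)/(6·3)=1693/3258, b=Δ1−h1·(2M1+M2)/6=-869/362
seg 2: a=-5, c=M2/2=1177/362, d=(M3−M2)/(6·2)=-829/724, b=Δ2−h2·(2M2+M3)/6=557/181
seg 3: a=5, c=M3/2=-655/181, d=(M4−M3)/(6·2)=1229/1448, b=Δ3−h3·(2M3+M4)/6=424/181
seg 4: a=2, c=M4/2=1067/724, d=(M5−M4)/(6·3)=-1067/6516, b=Δ4−h4·(2M4+M5)/6=-705/362
t_q=1/2 → seg 0, τ=1/2; S=2+163/362·τ+0·τ²+-43/181·τ³=3179/1448

  seg 0: a=2 b=163/362 c=0 d=-43/181
  seg 1: a=1 b=-869/362 c=-258/181 d=1693/3258
  seg 2: a=-5 b=557/181 c=1177/362 d=-829/724
  seg 3: a=5 b=424/181 c=-655/181 d=1229/1448
  seg 4: a=2 b=-705/362 c=1067/724 d=-1067/6516
S(1/2) = 3179/1448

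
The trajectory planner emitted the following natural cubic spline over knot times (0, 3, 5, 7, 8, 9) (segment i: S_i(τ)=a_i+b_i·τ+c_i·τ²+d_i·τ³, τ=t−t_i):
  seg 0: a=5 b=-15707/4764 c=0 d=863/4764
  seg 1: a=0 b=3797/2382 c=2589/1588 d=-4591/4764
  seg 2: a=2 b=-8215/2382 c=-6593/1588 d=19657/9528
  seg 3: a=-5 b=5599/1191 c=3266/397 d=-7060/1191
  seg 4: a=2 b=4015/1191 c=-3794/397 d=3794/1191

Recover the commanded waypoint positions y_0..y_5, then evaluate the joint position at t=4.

y_0 = S_0(0) = a_0 = 5
y_1 = S_1(0) = a_1 = 0
y_2 = S_2(0) = a_2 = 2
y_3 = S_3(0) = a_3 = -5
y_4 = S_4(0) = a_4 = 2
y_5 = S_4(1) = -1
t_q=4 is in segment 1 (τ=1); S_1(τ)=1795/794

y_0=5 y_1=0 y_2=2 y_3=-5 y_4=2 y_5=-1
S(4) = 1795/794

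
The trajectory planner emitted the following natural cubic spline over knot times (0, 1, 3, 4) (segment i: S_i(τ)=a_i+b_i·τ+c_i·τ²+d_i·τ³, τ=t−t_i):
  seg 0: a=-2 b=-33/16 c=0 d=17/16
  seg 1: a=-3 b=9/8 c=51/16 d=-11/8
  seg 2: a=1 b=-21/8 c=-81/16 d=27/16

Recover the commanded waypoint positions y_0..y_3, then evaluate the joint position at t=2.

y_0 = S_0(0) = a_0 = -2
y_1 = S_1(0) = a_1 = -3
y_2 = S_2(0) = a_2 = 1
y_3 = S_2(1) = -5
t_q=2 is in segment 1 (τ=1); S_1(τ)=-1/16

y_0=-2 y_1=-3 y_2=1 y_3=-5
S(2) = -1/16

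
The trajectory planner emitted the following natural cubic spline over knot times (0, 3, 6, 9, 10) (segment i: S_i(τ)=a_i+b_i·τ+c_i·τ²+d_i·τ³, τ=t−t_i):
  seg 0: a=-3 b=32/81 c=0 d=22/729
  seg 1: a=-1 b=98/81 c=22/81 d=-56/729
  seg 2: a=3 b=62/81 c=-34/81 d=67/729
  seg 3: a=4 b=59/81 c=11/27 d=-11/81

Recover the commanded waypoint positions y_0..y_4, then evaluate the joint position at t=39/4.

y_0 = S_0(0) = a_0 = -3
y_1 = S_1(0) = a_1 = -1
y_2 = S_2(0) = a_2 = 3
y_3 = S_3(0) = a_3 = 4
y_4 = S_3(1) = 5
t_q=39/4 is in segment 3 (τ=3/4); S_3(τ)=8153/1728

y_0=-3 y_1=-1 y_2=3 y_3=4 y_4=5
S(39/4) = 8153/1728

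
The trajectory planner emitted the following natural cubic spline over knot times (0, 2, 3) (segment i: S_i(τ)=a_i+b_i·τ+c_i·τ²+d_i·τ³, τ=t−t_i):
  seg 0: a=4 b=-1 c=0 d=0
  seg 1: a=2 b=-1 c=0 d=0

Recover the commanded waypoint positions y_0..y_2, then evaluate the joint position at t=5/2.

y_0 = S_0(0) = a_0 = 4
y_1 = S_1(0) = a_1 = 2
y_2 = S_1(1) = 1
t_q=5/2 is in segment 1 (τ=1/2); S_1(τ)=3/2

y_0=4 y_1=2 y_2=1
S(5/2) = 3/2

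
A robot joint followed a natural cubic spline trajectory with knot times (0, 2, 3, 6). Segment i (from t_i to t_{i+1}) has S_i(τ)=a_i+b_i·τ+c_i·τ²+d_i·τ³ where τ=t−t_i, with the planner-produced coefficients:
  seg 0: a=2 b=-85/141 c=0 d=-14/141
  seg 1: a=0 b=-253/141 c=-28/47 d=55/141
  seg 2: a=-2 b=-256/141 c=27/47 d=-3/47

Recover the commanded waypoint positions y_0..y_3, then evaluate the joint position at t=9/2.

y_0 = S_0(0) = a_0 = 2
y_1 = S_1(0) = a_1 = 0
y_2 = S_2(0) = a_2 = -2
y_3 = S_2(3) = -4
t_q=9/2 is in segment 2 (τ=3/2); S_2(τ)=-1371/376

y_0=2 y_1=0 y_2=-2 y_3=-4
S(9/2) = -1371/376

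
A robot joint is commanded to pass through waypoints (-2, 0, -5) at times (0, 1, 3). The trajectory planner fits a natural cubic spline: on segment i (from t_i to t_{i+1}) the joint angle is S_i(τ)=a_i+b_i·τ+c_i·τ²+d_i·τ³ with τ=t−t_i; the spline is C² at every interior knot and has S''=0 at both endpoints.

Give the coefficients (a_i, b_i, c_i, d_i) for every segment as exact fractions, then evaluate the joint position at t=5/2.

Δ: Δ0=2, Δ1=-5/2
row 1: diag=6, rhs=-27; c'=1/3, d'=-9/2
back: M1=-9/2
M: M0=0, M1=-9/2, M2=0
seg 0: a=-2, c=M0/2=0, d=(M1−M0)/(6·1)=-3/4, b=Δ0−h0·(2M0+M1)/6=11/4
seg 1: a=0, c=M1/2=-9/4, d=(M2−M1)/(6·2)=3/8, b=Δ1−h1·(2M1+M2)/6=1/2
t_q=5/2 → seg 1, τ=3/2; S=0+1/2·τ+-9/4·τ²+3/8·τ³=-195/64

  seg 0: a=-2 b=11/4 c=0 d=-3/4
  seg 1: a=0 b=1/2 c=-9/4 d=3/8
S(5/2) = -195/64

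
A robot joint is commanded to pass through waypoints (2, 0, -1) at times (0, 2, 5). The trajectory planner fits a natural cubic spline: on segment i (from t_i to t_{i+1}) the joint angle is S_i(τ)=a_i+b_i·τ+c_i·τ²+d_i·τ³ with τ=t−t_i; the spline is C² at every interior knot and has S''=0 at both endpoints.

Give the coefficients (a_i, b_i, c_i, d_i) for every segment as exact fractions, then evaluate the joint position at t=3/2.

  seg 0: a=2 b=-17/15 c=0 d=1/30
  seg 1: a=0 b=-11/15 c=1/5 d=-1/45
S(3/2) = 33/80

Δ: Δ0=-1, Δ1=-1/3
row 1: diag=10, rhs=4; c'=3/10, d'=2/5
back: M1=2/5
M: M0=0, M1=2/5, M2=0
seg 0: a=2, c=M0/2=0, d=(M1−M0)/(6·2)=1/30, b=Δ0−h0·(2M0+M1)/6=-17/15
seg 1: a=0, c=M1/2=1/5, d=(M2−M1)/(6·3)=-1/45, b=Δ1−h1·(2M1+M2)/6=-11/15
t_q=3/2 → seg 0, τ=3/2; S=2+-17/15·τ+0·τ²+1/30·τ³=33/80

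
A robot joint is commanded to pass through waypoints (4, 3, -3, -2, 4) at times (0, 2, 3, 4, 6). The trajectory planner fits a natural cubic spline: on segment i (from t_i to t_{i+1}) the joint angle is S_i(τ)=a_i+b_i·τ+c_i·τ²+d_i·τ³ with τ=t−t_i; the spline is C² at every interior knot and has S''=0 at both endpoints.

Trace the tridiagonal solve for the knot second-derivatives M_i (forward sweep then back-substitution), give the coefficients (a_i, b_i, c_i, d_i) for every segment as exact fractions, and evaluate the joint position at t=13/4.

Δ: Δ0=-1/2, Δ1=-6, Δ2=1, Δ3=3
row 1: diag=6, rhs=-33; c'=1/6, d'=-11/2
row 2: denom=4−1·1/6=23/6; d'=(42−1·-11/2)/(23/6)=285/23
row 3: denom=6−1·6/23=132/23; d'=(12−1·285/23)/(132/23)=-3/44
back: M3=-3/44
back: M2=285/23−6/23·-3/44=273/22
back: M1=-11/2−1/6·273/22=-333/44
M: M0=0, M1=-333/44, M2=273/22, M3=-3/44, M4=0
seg 0: a=4, c=M0/2=0, d=(M1−M0)/(6·2)=-111/176, b=Δ0−h0·(2M0+M1)/6=89/44
seg 1: a=3, c=M1/2=-333/88, d=(M2−M1)/(6·1)=293/88, b=Δ1−h1·(2M1+M2)/6=-61/11
seg 2: a=-3, c=M2/2=273/44, d=(M3−M2)/(6·1)=-183/88, b=Δ2−h2·(2M2+M3)/6=-25/8
seg 3: a=-2, c=M3/2=-3/88, d=(M4−M3)/(6·2)=1/176, b=Δ3−h3·(2M3+M4)/6=67/22
t_q=13/4 → seg 2, τ=1/4; S=-3+-25/8·τ+273/44·τ²+-183/88·τ³=-19295/5632

  seg 0: a=4 b=89/44 c=0 d=-111/176
  seg 1: a=3 b=-61/11 c=-333/88 d=293/88
  seg 2: a=-3 b=-25/8 c=273/44 d=-183/88
  seg 3: a=-2 b=67/22 c=-3/88 d=1/176
S(13/4) = -19295/5632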